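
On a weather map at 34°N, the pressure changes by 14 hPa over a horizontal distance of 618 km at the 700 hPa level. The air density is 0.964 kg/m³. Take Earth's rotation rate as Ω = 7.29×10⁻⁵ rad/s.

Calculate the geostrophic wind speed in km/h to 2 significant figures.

Coriolis parameter at 34°N:
f = 2Ω sin φ = 2 × 7.29×10⁻⁵ × sin 34° = 8.15×10⁻⁵ s⁻¹
Pressure gradient: |∂P/∂n| = 1400 Pa / 618000 m = 2.27×10⁻³ Pa/m
Geostrophic balance (pressure-gradient force = Coriolis force):
V_g = (1/(fρ)) |∂P/∂n| = 2.27×10⁻³ / (8.15×10⁻⁵ × 0.964) = 28.8 m/s
Converting: 28.8 m/s × 3.6 = 100 km/h

100 km/h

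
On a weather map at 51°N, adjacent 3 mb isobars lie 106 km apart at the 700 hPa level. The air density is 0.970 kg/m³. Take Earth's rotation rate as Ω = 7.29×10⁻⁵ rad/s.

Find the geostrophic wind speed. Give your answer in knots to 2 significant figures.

Coriolis parameter at 51°N:
f = 2Ω sin φ = 2 × 7.29×10⁻⁵ × sin 51° = 1.13×10⁻⁴ s⁻¹
Pressure gradient: |∂P/∂n| = 300 Pa / 106000 m = 2.83×10⁻³ Pa/m
Geostrophic balance (pressure-gradient force = Coriolis force):
V_g = (1/(fρ)) |∂P/∂n| = 2.83×10⁻³ / (1.13×10⁻⁴ × 0.970) = 25.8 m/s
Converting: 25.8 m/s × 1.944 = 50 knots

50 knots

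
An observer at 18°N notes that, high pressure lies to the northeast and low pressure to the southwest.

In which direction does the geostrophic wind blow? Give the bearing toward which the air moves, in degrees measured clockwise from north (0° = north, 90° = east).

315°

The pressure-gradient force points toward the southwest (bearing 225°).
Geostrophic balance: in the Northern Hemisphere the Coriolis force deflects motion to the right, so the geostrophic wind blows 90° to the right of the pressure-gradient force (low pressure on the left).
Rotating 225° by 90° clockwise gives 315° — the wind blows toward the northwest.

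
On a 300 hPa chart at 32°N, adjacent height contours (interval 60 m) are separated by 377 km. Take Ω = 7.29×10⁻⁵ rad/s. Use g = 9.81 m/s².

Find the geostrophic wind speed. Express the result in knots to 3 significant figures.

Coriolis parameter at 32°N:
f = 2Ω sin φ = 2 × 7.29×10⁻⁵ × sin 32° = 7.73×10⁻⁵ s⁻¹
Height gradient: |∂Z/∂n| = 60 m / 377000 m = 1.59×10⁻⁴
On a pressure surface, geostrophic balance gives V_g = (g/f)|∂Z/∂n|:
V_g = 9.81 × 1.59×10⁻⁴ / 7.73×10⁻⁵ = 20.2 m/s
Converting: 20.2 m/s × 1.944 = 39.3 knots

39.3 knots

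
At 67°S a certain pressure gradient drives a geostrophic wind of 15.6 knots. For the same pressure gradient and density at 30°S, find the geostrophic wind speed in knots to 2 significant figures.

With the same pressure gradient and density, V_g ∝ 1/f ∝ 1/sin φ.
V₂ = V₁ · sin φ₁ / sin φ₂ = 15.6 × sin 67° / sin 30°
V₂ = 15.6 × 0.9205/0.5000 = 29 knots

29 knots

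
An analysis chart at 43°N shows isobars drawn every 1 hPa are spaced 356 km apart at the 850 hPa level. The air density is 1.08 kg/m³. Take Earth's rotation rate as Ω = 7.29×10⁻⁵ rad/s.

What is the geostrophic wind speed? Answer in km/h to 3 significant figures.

9.42 km/h

Coriolis parameter at 43°N:
f = 2Ω sin φ = 2 × 7.29×10⁻⁵ × sin 43° = 9.94×10⁻⁵ s⁻¹
Pressure gradient: |∂P/∂n| = 100 Pa / 356000 m = 2.81×10⁻⁴ Pa/m
Geostrophic balance (pressure-gradient force = Coriolis force):
V_g = (1/(fρ)) |∂P/∂n| = 2.81×10⁻⁴ / (9.94×10⁻⁵ × 1.08) = 2.62 m/s
Converting: 2.62 m/s × 3.6 = 9.42 km/h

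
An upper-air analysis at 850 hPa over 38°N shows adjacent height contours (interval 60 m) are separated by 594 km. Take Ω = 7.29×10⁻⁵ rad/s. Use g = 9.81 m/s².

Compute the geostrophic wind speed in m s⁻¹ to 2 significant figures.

11 m s⁻¹

Coriolis parameter at 38°N:
f = 2Ω sin φ = 2 × 7.29×10⁻⁵ × sin 38° = 8.98×10⁻⁵ s⁻¹
Height gradient: |∂Z/∂n| = 60 m / 594000 m = 1.01×10⁻⁴
On a pressure surface, geostrophic balance gives V_g = (g/f)|∂Z/∂n|:
V_g = 9.81 × 1.01×10⁻⁴ / 8.98×10⁻⁵ = 11.0 m/s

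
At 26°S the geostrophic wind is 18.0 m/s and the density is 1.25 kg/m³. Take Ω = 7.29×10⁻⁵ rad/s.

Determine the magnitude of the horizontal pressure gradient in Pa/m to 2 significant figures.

Coriolis parameter at 26°S:
f = 2Ω sin φ = 2 × 7.29×10⁻⁵ × sin 26° = 6.39×10⁻⁵ s⁻¹
Geostrophic balance rearranged: |∂P/∂n| = f ρ V_g
|∂P/∂n| = 6.39×10⁻⁵ × 1.25 × 18.0 = 1.44×10⁻³ Pa/m

1.4×10⁻³ Pa/m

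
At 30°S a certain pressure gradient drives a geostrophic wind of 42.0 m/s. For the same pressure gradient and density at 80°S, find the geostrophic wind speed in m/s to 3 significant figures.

With the same pressure gradient and density, V_g ∝ 1/f ∝ 1/sin φ.
V₂ = V₁ · sin φ₁ / sin φ₂ = 42.0 × sin 30° / sin 80°
V₂ = 42.0 × 0.5000/0.9848 = 21.3 m/s

21.3 m/s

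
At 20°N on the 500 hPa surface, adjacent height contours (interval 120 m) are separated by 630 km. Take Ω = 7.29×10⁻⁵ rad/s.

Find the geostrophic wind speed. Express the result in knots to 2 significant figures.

73 knots

Coriolis parameter at 20°N:
f = 2Ω sin φ = 2 × 7.29×10⁻⁵ × sin 20° = 4.99×10⁻⁵ s⁻¹
Height gradient: |∂Z/∂n| = 120 m / 630000 m = 1.90×10⁻⁴
On a pressure surface, geostrophic balance gives V_g = (g/f)|∂Z/∂n|:
V_g = 9.81 × 1.90×10⁻⁴ / 4.99×10⁻⁵ = 37.5 m/s
Converting: 37.5 m/s × 1.944 = 73 knots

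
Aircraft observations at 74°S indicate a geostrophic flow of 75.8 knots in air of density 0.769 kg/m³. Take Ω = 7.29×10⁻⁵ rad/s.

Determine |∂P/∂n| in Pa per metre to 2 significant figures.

4.2×10⁻³ Pa/m

Coriolis parameter at 74°S:
f = 2Ω sin φ = 2 × 7.29×10⁻⁵ × sin 74° = 1.40×10⁻⁴ s⁻¹
Wind speed in SI: 75.8 knots = 39.0 m/s
Geostrophic balance rearranged: |∂P/∂n| = f ρ V_g
|∂P/∂n| = 1.40×10⁻⁴ × 0.769 × 39.0 = 4.20×10⁻³ Pa/m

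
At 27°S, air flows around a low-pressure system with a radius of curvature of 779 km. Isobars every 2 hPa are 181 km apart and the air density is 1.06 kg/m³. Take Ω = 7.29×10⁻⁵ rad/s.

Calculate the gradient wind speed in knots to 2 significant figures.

Coriolis parameter at 27°S:
f = 2Ω sin φ = 2 × 7.29×10⁻⁵ × sin 27° = 6.62×10⁻⁵ s⁻¹
Pressure gradient: |∂P/∂n| = 200 Pa / 181000 m = 1.10×10⁻³ Pa/m
Geostrophic speed: V_g = |∂P/∂n|/(fρ) = 1.10×10⁻³/(6.62×10⁻⁵ × 1.06) = 15.7 m/s
Around a low, centrifugal force acts outward with Coriolis, so pressure-gradient force balances both:
(1/ρ)|∂P/∂n| = fV + V²/R  →  V² + fR·V − fR·V_g = 0
With fR = 6.62×10⁻⁵ × 779×10³ m = 51.6 m/s:
V = [−fR + √((fR)² + 4 fR V_g)]/2 = [−51.6 + √(51.6² + 4×51.6×15.7)]/2 = 12.6 m/s
Subgeostrophic (V < V_g = 15.7 m/s), as expected around a low.
Converting: 12.6 m/s × 1.944 = 25 knots

25 knots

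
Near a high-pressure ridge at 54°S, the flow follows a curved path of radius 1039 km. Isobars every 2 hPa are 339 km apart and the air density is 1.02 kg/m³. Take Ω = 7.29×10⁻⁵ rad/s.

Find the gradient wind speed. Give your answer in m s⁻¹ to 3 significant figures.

Coriolis parameter at 54°S:
f = 2Ω sin φ = 2 × 7.29×10⁻⁵ × sin 54° = 1.18×10⁻⁴ s⁻¹
Pressure gradient: |∂P/∂n| = 200 Pa / 339000 m = 5.90×10⁻⁴ Pa/m
Geostrophic speed: V_g = |∂P/∂n|/(fρ) = 5.90×10⁻⁴/(1.18×10⁻⁴ × 1.02) = 4.90 m/s
Around a high, pressure-gradient force acts outward with centrifugal, so Coriolis balances both:
fV = (1/ρ)|∂P/∂n| + V²/R  →  V² − fR·V + fR·V_g = 0
With fR = 1.18×10⁻⁴ × 1039×10³ m = 123 m/s:
V = [fR − √((fR)² − 4 fR V_g)]/2 = [123 − √(123² − 4×123×4.9)]/2 = 5.12 m/s
Supergeostrophic (V > V_g = 4.9 m/s), as expected around a high.

5.12 m s⁻¹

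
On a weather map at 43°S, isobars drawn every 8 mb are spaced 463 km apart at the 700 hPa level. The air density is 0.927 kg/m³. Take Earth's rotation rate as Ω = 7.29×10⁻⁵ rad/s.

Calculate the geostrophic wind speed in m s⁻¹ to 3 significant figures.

Coriolis parameter at 43°S:
f = 2Ω sin φ = 2 × 7.29×10⁻⁵ × sin 43° = 9.94×10⁻⁵ s⁻¹
Pressure gradient: |∂P/∂n| = 800 Pa / 463000 m = 1.73×10⁻³ Pa/m
Geostrophic balance (pressure-gradient force = Coriolis force):
V_g = (1/(fρ)) |∂P/∂n| = 1.73×10⁻³ / (9.94×10⁻⁵ × 0.927) = 18.7 m/s

18.7 m s⁻¹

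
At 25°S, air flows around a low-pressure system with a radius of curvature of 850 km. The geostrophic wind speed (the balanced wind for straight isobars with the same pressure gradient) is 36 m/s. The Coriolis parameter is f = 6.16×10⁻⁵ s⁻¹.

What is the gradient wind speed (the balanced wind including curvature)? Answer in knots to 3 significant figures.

47.7 knots

Around a low, centrifugal force acts outward with Coriolis, so pressure-gradient force balances both:
(1/ρ)|∂P/∂n| = fV + V²/R  →  V² + fR·V − fR·V_g = 0
With fR = 6.16×10⁻⁵ × 850×10³ m = 52.4 m/s:
V = [−fR + √((fR)² + 4 fR V_g)]/2 = [−52.4 + √(52.4² + 4×52.4×36)]/2 = 24.5 m/s
Subgeostrophic (V < V_g = 36 m/s), as expected around a low.
Converting: 24.5 m/s × 1.944 = 47.7 knots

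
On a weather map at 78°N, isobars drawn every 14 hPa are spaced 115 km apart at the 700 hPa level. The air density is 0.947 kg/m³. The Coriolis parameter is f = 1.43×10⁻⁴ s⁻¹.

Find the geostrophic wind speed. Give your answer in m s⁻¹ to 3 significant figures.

Pressure gradient: |∂P/∂n| = 1400 Pa / 115000 m = 1.22×10⁻² Pa/m
Geostrophic balance (pressure-gradient force = Coriolis force):
V_g = (1/(fρ)) |∂P/∂n| = 1.22×10⁻² / (1.43×10⁻⁴ × 0.947) = 89.9 m/s

89.9 m s⁻¹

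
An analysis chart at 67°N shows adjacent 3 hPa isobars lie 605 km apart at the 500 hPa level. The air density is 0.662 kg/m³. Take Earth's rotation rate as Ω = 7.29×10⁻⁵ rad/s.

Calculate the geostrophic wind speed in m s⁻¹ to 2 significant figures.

5.6 m s⁻¹

Coriolis parameter at 67°N:
f = 2Ω sin φ = 2 × 7.29×10⁻⁵ × sin 67° = 1.34×10⁻⁴ s⁻¹
Pressure gradient: |∂P/∂n| = 300 Pa / 605000 m = 4.96×10⁻⁴ Pa/m
Geostrophic balance (pressure-gradient force = Coriolis force):
V_g = (1/(fρ)) |∂P/∂n| = 4.96×10⁻⁴ / (1.34×10⁻⁴ × 0.662) = 5.58 m/s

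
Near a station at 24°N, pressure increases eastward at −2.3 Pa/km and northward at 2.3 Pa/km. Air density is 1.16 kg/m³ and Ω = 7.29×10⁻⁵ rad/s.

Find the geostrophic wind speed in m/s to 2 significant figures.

47 m/s

Coriolis parameter at 24°N:
f = 2Ω sin φ = 2 × 7.29×10⁻⁵ × sin 24° = 5.93×10⁻⁵ s⁻¹
Component geostrophic relations (x east, y north):
u_g = −(1/(fρ)) ∂P/∂y,  v_g = (1/(fρ)) ∂P/∂x
u_g = −(2.3×10⁻³)/(5.93×10⁻⁵ × 1.16) = −33.4 m/s;  v_g = (−2.3×10⁻³)/(5.93×10⁻⁵ × 1.16) = −33.4 m/s
|V_g| = √(u_g² + v_g²) = 47.3 m/s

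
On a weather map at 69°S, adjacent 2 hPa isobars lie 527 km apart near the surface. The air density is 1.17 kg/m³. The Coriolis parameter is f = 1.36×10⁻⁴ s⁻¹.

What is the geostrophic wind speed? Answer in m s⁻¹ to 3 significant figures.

Pressure gradient: |∂P/∂n| = 200 Pa / 527000 m = 3.80×10⁻⁴ Pa/m
Geostrophic balance (pressure-gradient force = Coriolis force):
V_g = (1/(fρ)) |∂P/∂n| = 3.80×10⁻⁴ / (1.36×10⁻⁴ × 1.17) = 2.39 m/s

2.39 m s⁻¹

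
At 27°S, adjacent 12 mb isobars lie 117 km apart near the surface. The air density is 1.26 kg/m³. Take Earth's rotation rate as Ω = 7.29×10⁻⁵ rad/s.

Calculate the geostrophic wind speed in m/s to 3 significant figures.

Coriolis parameter at 27°S:
f = 2Ω sin φ = 2 × 7.29×10⁻⁵ × sin 27° = 6.62×10⁻⁵ s⁻¹
Pressure gradient: |∂P/∂n| = 1200 Pa / 117000 m = 1.03×10⁻² Pa/m
Geostrophic balance (pressure-gradient force = Coriolis force):
V_g = (1/(fρ)) |∂P/∂n| = 1.03×10⁻² / (6.62×10⁻⁵ × 1.26) = 123 m/s

123 m/s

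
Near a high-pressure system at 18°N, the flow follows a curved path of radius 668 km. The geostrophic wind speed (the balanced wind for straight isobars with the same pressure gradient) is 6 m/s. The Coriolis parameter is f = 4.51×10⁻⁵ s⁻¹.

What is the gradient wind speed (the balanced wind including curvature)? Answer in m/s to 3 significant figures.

8.27 m/s

Around a high, pressure-gradient force acts outward with centrifugal, so Coriolis balances both:
fV = (1/ρ)|∂P/∂n| + V²/R  →  V² − fR·V + fR·V_g = 0
With fR = 4.51×10⁻⁵ × 668×10³ m = 30.1 m/s:
V = [fR − √((fR)² − 4 fR V_g)]/2 = [30.1 − √(30.1² − 4×30.1×6)]/2 = 8.27 m/s
Supergeostrophic (V > V_g = 6 m/s), as expected around a high.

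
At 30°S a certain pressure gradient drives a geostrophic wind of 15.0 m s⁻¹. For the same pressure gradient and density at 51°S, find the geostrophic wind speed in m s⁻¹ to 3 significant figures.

With the same pressure gradient and density, V_g ∝ 1/f ∝ 1/sin φ.
V₂ = V₁ · sin φ₁ / sin φ₂ = 15.0 × sin 30° / sin 51°
V₂ = 15.0 × 0.5000/0.7771 = 9.65 m s⁻¹

9.65 m s⁻¹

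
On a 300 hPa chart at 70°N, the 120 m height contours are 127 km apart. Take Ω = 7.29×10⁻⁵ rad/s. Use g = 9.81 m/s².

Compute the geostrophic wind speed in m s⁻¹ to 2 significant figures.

68 m s⁻¹

Coriolis parameter at 70°N:
f = 2Ω sin φ = 2 × 7.29×10⁻⁵ × sin 70° = 1.37×10⁻⁴ s⁻¹
Height gradient: |∂Z/∂n| = 120 m / 127000 m = 9.45×10⁻⁴
On a pressure surface, geostrophic balance gives V_g = (g/f)|∂Z/∂n|:
V_g = 9.81 × 9.45×10⁻⁴ / 1.37×10⁻⁴ = 67.7 m/s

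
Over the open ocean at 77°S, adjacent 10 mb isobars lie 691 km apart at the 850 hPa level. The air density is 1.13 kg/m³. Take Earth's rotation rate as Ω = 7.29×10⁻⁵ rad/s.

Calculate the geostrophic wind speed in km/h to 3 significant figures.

32.5 km/h

Coriolis parameter at 77°S:
f = 2Ω sin φ = 2 × 7.29×10⁻⁵ × sin 77° = 1.42×10⁻⁴ s⁻¹
Pressure gradient: |∂P/∂n| = 1000 Pa / 691000 m = 1.45×10⁻³ Pa/m
Geostrophic balance (pressure-gradient force = Coriolis force):
V_g = (1/(fρ)) |∂P/∂n| = 1.45×10⁻³ / (1.42×10⁻⁴ × 1.13) = 9.01 m/s
Converting: 9.01 m/s × 3.6 = 32.5 km/h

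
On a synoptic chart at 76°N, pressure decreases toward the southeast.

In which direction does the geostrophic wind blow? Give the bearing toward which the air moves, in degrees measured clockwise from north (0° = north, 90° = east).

225°

The pressure-gradient force points toward the southeast (bearing 135°).
Geostrophic balance: in the Northern Hemisphere the Coriolis force deflects motion to the right, so the geostrophic wind blows 90° to the right of the pressure-gradient force (low pressure on the left).
Rotating 135° by 90° clockwise gives 225° — the wind blows toward the southwest.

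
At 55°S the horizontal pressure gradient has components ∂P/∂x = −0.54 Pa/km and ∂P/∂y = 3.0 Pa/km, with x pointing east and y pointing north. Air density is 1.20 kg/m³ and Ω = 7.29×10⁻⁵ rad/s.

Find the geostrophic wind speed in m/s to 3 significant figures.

21.3 m/s

Coriolis parameter at 55°S:
f = 2Ω sin φ = 2 × 7.29×10⁻⁵ × sin 55° = 1.19×10⁻⁴ s⁻¹
In the Southern Hemisphere f is negative: f = −1.19×10⁻⁴ s⁻¹.
Component geostrophic relations (x east, y north):
u_g = −(1/(fρ)) ∂P/∂y,  v_g = (1/(fρ)) ∂P/∂x
u_g = −(3.0×10⁻³)/(−1.19×10⁻⁴ × 1.20) = 20.9 m/s;  v_g = (−0.54×10⁻³)/(−1.19×10⁻⁴ × 1.20) = 3.77 m/s
|V_g| = √(u_g² + v_g²) = 21.3 m/s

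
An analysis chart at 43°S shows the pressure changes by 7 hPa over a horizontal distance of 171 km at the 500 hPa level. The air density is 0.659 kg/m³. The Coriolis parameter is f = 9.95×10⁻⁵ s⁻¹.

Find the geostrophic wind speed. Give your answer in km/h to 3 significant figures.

225 km/h

Pressure gradient: |∂P/∂n| = 700 Pa / 171000 m = 4.09×10⁻³ Pa/m
Geostrophic balance (pressure-gradient force = Coriolis force):
V_g = (1/(fρ)) |∂P/∂n| = 4.09×10⁻³ / (9.95×10⁻⁵ × 0.659) = 62.4 m/s
Converting: 62.4 m/s × 3.6 = 225 km/h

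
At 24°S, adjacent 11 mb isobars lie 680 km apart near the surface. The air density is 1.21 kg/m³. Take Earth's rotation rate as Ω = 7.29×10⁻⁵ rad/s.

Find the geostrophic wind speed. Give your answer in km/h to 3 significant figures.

Coriolis parameter at 24°S:
f = 2Ω sin φ = 2 × 7.29×10⁻⁵ × sin 24° = 5.93×10⁻⁵ s⁻¹
Pressure gradient: |∂P/∂n| = 1100 Pa / 680000 m = 1.62×10⁻³ Pa/m
Geostrophic balance (pressure-gradient force = Coriolis force):
V_g = (1/(fρ)) |∂P/∂n| = 1.62×10⁻³ / (5.93×10⁻⁵ × 1.21) = 22.5 m/s
Converting: 22.5 m/s × 3.6 = 81.2 km/h

81.2 km/h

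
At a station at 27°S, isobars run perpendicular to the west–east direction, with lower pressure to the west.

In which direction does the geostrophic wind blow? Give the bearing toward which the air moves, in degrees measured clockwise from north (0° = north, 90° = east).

The pressure-gradient force points toward the west (bearing 270°).
Geostrophic balance: in the Southern Hemisphere the Coriolis force deflects motion to the left, so the geostrophic wind blows 90° to the left of the pressure-gradient force (low pressure on the right).
Rotating 270° by 90° counterclockwise gives 180° — the wind blows toward the south.

180°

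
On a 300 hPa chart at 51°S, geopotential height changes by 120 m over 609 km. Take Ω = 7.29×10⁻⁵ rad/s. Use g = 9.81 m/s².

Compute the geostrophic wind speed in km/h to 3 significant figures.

61.4 km/h

Coriolis parameter at 51°S:
f = 2Ω sin φ = 2 × 7.29×10⁻⁵ × sin 51° = 1.13×10⁻⁴ s⁻¹
Height gradient: |∂Z/∂n| = 120 m / 609000 m = 1.97×10⁻⁴
On a pressure surface, geostrophic balance gives V_g = (g/f)|∂Z/∂n|:
V_g = 9.81 × 1.97×10⁻⁴ / 1.13×10⁻⁴ = 17.1 m/s
Converting: 17.1 m/s × 3.6 = 61.4 km/h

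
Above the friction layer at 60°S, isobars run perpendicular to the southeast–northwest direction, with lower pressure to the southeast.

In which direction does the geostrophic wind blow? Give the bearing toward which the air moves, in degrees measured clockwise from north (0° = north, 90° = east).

045°

The pressure-gradient force points toward the southeast (bearing 135°).
Geostrophic balance: in the Southern Hemisphere the Coriolis force deflects motion to the left, so the geostrophic wind blows 90° to the left of the pressure-gradient force (low pressure on the right).
Rotating 135° by 90° counterclockwise gives 045° — the wind blows toward the northeast.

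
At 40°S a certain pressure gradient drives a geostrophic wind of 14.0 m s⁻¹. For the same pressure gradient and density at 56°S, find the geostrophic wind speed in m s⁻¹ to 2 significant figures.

With the same pressure gradient and density, V_g ∝ 1/f ∝ 1/sin φ.
V₂ = V₁ · sin φ₁ / sin φ₂ = 14.0 × sin 40° / sin 56°
V₂ = 14.0 × 0.6428/0.8290 = 11 m s⁻¹

11 m s⁻¹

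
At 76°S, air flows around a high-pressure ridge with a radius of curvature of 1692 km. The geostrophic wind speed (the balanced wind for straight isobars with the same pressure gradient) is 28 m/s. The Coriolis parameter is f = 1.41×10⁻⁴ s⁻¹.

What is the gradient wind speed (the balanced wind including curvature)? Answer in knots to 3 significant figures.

Around a high, pressure-gradient force acts outward with centrifugal, so Coriolis balances both:
fV = (1/ρ)|∂P/∂n| + V²/R  →  V² − fR·V + fR·V_g = 0
With fR = 1.41×10⁻⁴ × 1692×10³ m = 239 m/s:
V = [fR − √((fR)² − 4 fR V_g)]/2 = [239 − √(239² − 4×239×28)]/2 = 32.4 m/s
Supergeostrophic (V > V_g = 28 m/s), as expected around a high.
Converting: 32.4 m/s × 1.944 = 63.0 knots

63.0 knots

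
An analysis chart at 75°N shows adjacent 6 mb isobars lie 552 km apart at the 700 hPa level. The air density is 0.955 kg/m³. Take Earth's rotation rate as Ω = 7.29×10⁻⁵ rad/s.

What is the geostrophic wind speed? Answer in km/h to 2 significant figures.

29 km/h

Coriolis parameter at 75°N:
f = 2Ω sin φ = 2 × 7.29×10⁻⁵ × sin 75° = 1.41×10⁻⁴ s⁻¹
Pressure gradient: |∂P/∂n| = 600 Pa / 552000 m = 1.09×10⁻³ Pa/m
Geostrophic balance (pressure-gradient force = Coriolis force):
V_g = (1/(fρ)) |∂P/∂n| = 1.09×10⁻³ / (1.41×10⁻⁴ × 0.955) = 8.08 m/s
Converting: 8.08 m/s × 3.6 = 29 km/h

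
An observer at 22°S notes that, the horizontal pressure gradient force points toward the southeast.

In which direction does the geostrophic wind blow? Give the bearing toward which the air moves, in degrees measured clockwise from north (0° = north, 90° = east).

The pressure-gradient force points toward the southeast (bearing 135°).
Geostrophic balance: in the Southern Hemisphere the Coriolis force deflects motion to the left, so the geostrophic wind blows 90° to the left of the pressure-gradient force (low pressure on the right).
Rotating 135° by 90° counterclockwise gives 045° — the wind blows toward the northeast.

045°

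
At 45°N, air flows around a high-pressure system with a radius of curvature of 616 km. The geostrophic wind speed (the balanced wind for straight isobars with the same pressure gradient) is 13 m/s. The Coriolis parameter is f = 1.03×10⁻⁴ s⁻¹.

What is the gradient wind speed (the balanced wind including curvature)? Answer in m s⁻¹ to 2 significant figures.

18 m s⁻¹

Around a high, pressure-gradient force acts outward with centrifugal, so Coriolis balances both:
fV = (1/ρ)|∂P/∂n| + V²/R  →  V² − fR·V + fR·V_g = 0
With fR = 1.03×10⁻⁴ × 616×10³ m = 63.4 m/s:
V = [fR − √((fR)² − 4 fR V_g)]/2 = [63.4 − √(63.4² − 4×63.4×13)]/2 = 18.2 m/s
Supergeostrophic (V > V_g = 13 m/s), as expected around a high.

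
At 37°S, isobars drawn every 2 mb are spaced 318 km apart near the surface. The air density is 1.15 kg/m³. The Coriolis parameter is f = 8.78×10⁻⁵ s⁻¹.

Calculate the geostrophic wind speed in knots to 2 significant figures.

Pressure gradient: |∂P/∂n| = 200 Pa / 318000 m = 6.29×10⁻⁴ Pa/m
Geostrophic balance (pressure-gradient force = Coriolis force):
V_g = (1/(fρ)) |∂P/∂n| = 6.29×10⁻⁴ / (8.78×10⁻⁵ × 1.15) = 6.23 m/s
Converting: 6.23 m/s × 1.944 = 12 knots

12 knots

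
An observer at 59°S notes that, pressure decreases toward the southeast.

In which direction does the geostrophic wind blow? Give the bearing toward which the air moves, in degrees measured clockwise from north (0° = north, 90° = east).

045°

The pressure-gradient force points toward the southeast (bearing 135°).
Geostrophic balance: in the Southern Hemisphere the Coriolis force deflects motion to the left, so the geostrophic wind blows 90° to the left of the pressure-gradient force (low pressure on the right).
Rotating 135° by 90° counterclockwise gives 045° — the wind blows toward the northeast.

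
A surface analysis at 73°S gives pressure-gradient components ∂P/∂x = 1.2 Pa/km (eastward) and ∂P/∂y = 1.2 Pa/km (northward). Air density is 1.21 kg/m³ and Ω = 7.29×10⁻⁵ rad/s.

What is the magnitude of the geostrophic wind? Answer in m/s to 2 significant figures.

10 m/s

Coriolis parameter at 73°S:
f = 2Ω sin φ = 2 × 7.29×10⁻⁵ × sin 73° = 1.39×10⁻⁴ s⁻¹
In the Southern Hemisphere f is negative: f = −1.39×10⁻⁴ s⁻¹.
Component geostrophic relations (x east, y north):
u_g = −(1/(fρ)) ∂P/∂y,  v_g = (1/(fρ)) ∂P/∂x
u_g = −(1.2×10⁻³)/(−1.39×10⁻⁴ × 1.21) = 7.11 m/s;  v_g = (1.2×10⁻³)/(−1.39×10⁻⁴ × 1.21) = −7.11 m/s
|V_g| = √(u_g² + v_g²) = 10.1 m/s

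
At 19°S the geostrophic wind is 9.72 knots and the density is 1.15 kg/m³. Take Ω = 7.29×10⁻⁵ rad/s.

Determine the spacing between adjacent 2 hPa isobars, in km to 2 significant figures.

Coriolis parameter at 19°S:
f = 2Ω sin φ = 2 × 7.29×10⁻⁵ × sin 19° = 4.75×10⁻⁵ s⁻¹
Wind speed in SI: 9.72 knots = 5.00 m/s
Geostrophic balance rearranged: |∂P/∂n| = f ρ V_g
|∂P/∂n| = 4.75×10⁻⁵ × 1.15 × 5.00 = 2.73×10⁻⁴ Pa/m
Isobar spacing: Δn = ΔP/|∂P/∂n| = 200 Pa / 2.73×10⁻⁴ Pa/m = 732704 m ≈ 730 km

730 km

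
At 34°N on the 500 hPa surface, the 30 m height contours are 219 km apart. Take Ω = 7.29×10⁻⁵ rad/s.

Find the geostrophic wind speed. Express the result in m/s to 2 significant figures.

Coriolis parameter at 34°N:
f = 2Ω sin φ = 2 × 7.29×10⁻⁵ × sin 34° = 8.15×10⁻⁵ s⁻¹
Height gradient: |∂Z/∂n| = 30 m / 219000 m = 1.37×10⁻⁴
On a pressure surface, geostrophic balance gives V_g = (g/f)|∂Z/∂n|:
V_g = 9.81 × 1.37×10⁻⁴ / 8.15×10⁻⁵ = 16.5 m/s

16 m/s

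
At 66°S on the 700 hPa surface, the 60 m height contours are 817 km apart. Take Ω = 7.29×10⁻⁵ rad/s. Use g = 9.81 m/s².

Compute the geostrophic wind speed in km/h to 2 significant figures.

19 km/h

Coriolis parameter at 66°S:
f = 2Ω sin φ = 2 × 7.29×10⁻⁵ × sin 66° = 1.33×10⁻⁴ s⁻¹
Height gradient: |∂Z/∂n| = 60 m / 817000 m = 7.34×10⁻⁵
On a pressure surface, geostrophic balance gives V_g = (g/f)|∂Z/∂n|:
V_g = 9.81 × 7.34×10⁻⁵ / 1.33×10⁻⁴ = 5.41 m/s
Converting: 5.41 m/s × 3.6 = 19 km/h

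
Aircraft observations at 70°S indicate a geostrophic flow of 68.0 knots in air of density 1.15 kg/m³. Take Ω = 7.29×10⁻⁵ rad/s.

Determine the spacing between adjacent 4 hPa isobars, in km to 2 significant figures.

73 km

Coriolis parameter at 70°S:
f = 2Ω sin φ = 2 × 7.29×10⁻⁵ × sin 70° = 1.37×10⁻⁴ s⁻¹
Wind speed in SI: 68.0 knots = 35.0 m/s
Geostrophic balance rearranged: |∂P/∂n| = f ρ V_g
|∂P/∂n| = 1.37×10⁻⁴ × 1.15 × 35.0 = 5.51×10⁻³ Pa/m
Isobar spacing: Δn = ΔP/|∂P/∂n| = 400 Pa / 5.51×10⁻³ Pa/m = 72572 m ≈ 73 km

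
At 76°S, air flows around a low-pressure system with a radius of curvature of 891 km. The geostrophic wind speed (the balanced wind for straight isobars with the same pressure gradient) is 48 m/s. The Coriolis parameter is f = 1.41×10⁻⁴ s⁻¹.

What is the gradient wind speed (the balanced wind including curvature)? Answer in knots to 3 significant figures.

Around a low, centrifugal force acts outward with Coriolis, so pressure-gradient force balances both:
(1/ρ)|∂P/∂n| = fV + V²/R  →  V² + fR·V − fR·V_g = 0
With fR = 1.41×10⁻⁴ × 891×10³ m = 126 m/s:
V = [−fR + √((fR)² + 4 fR V_g)]/2 = [−126 + √(126² + 4×126×48)]/2 = 37.1 m/s
Subgeostrophic (V < V_g = 48 m/s), as expected around a low.
Converting: 37.1 m/s × 1.944 = 72.0 knots

72.0 knots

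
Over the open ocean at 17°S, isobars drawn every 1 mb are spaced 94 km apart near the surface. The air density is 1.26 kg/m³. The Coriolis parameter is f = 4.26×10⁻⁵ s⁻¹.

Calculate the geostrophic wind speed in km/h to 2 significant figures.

Pressure gradient: |∂P/∂n| = 100 Pa / 94000 m = 1.06×10⁻³ Pa/m
Geostrophic balance (pressure-gradient force = Coriolis force):
V_g = (1/(fρ)) |∂P/∂n| = 1.06×10⁻³ / (4.26×10⁻⁵ × 1.26) = 19.8 m/s
Converting: 19.8 m/s × 3.6 = 71 km/h

71 km/h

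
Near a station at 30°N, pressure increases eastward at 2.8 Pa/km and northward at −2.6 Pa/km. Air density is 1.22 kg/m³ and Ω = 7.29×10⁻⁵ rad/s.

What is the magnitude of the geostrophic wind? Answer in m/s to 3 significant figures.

43.0 m/s

Coriolis parameter at 30°N:
f = 2Ω sin φ = 2 × 7.29×10⁻⁵ × sin 30° = 7.29×10⁻⁵ s⁻¹
Component geostrophic relations (x east, y north):
u_g = −(1/(fρ)) ∂P/∂y,  v_g = (1/(fρ)) ∂P/∂x
u_g = −(−2.6×10⁻³)/(7.29×10⁻⁵ × 1.22) = 29.2 m/s;  v_g = (2.8×10⁻³)/(7.29×10⁻⁵ × 1.22) = 31.5 m/s
|V_g| = √(u_g² + v_g²) = 43.0 m/s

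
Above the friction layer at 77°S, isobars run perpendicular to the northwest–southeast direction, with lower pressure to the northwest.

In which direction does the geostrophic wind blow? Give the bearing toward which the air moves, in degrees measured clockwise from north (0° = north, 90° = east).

The pressure-gradient force points toward the northwest (bearing 315°).
Geostrophic balance: in the Southern Hemisphere the Coriolis force deflects motion to the left, so the geostrophic wind blows 90° to the left of the pressure-gradient force (low pressure on the right).
Rotating 315° by 90° counterclockwise gives 225° — the wind blows toward the southwest.

225°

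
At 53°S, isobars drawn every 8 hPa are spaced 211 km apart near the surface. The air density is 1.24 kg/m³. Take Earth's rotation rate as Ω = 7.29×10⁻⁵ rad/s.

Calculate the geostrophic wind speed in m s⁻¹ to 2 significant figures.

Coriolis parameter at 53°S:
f = 2Ω sin φ = 2 × 7.29×10⁻⁵ × sin 53° = 1.16×10⁻⁴ s⁻¹
Pressure gradient: |∂P/∂n| = 800 Pa / 211000 m = 3.79×10⁻³ Pa/m
Geostrophic balance (pressure-gradient force = Coriolis force):
V_g = (1/(fρ)) |∂P/∂n| = 3.79×10⁻³ / (1.16×10⁻⁴ × 1.24) = 26.3 m/s

26 m s⁻¹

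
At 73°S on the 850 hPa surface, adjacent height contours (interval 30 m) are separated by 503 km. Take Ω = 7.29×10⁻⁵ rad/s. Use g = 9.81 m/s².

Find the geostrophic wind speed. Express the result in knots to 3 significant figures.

8.16 knots

Coriolis parameter at 73°S:
f = 2Ω sin φ = 2 × 7.29×10⁻⁵ × sin 73° = 1.39×10⁻⁴ s⁻¹
Height gradient: |∂Z/∂n| = 30 m / 503000 m = 5.96×10⁻⁵
On a pressure surface, geostrophic balance gives V_g = (g/f)|∂Z/∂n|:
V_g = 9.81 × 5.96×10⁻⁵ / 1.39×10⁻⁴ = 4.20 m/s
Converting: 4.20 m/s × 1.944 = 8.16 knots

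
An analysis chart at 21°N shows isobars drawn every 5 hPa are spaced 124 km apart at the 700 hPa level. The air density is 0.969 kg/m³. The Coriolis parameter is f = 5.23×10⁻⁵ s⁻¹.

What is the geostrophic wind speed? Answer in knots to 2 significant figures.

150 knots

Pressure gradient: |∂P/∂n| = 500 Pa / 124000 m = 4.03×10⁻³ Pa/m
Geostrophic balance (pressure-gradient force = Coriolis force):
V_g = (1/(fρ)) |∂P/∂n| = 4.03×10⁻³ / (5.23×10⁻⁵ × 0.969) = 79.6 m/s
Converting: 79.6 m/s × 1.944 = 150 knots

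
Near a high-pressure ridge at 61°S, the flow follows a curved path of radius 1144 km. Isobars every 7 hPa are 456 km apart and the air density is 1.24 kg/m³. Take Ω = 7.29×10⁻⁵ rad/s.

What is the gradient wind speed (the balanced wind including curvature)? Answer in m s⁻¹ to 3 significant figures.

10.5 m s⁻¹

Coriolis parameter at 61°S:
f = 2Ω sin φ = 2 × 7.29×10⁻⁵ × sin 61° = 1.28×10⁻⁴ s⁻¹
Pressure gradient: |∂P/∂n| = 700 Pa / 456000 m = 1.54×10⁻³ Pa/m
Geostrophic speed: V_g = |∂P/∂n|/(fρ) = 1.54×10⁻³/(1.28×10⁻⁴ × 1.24) = 9.71 m/s
Around a high, pressure-gradient force acts outward with centrifugal, so Coriolis balances both:
fV = (1/ρ)|∂P/∂n| + V²/R  →  V² − fR·V + fR·V_g = 0
With fR = 1.28×10⁻⁴ × 1144×10³ m = 146 m/s:
V = [fR − √((fR)² − 4 fR V_g)]/2 = [146 − √(146² − 4×146×9.71)]/2 = 10.5 m/s
Supergeostrophic (V > V_g = 9.71 m/s), as expected around a high.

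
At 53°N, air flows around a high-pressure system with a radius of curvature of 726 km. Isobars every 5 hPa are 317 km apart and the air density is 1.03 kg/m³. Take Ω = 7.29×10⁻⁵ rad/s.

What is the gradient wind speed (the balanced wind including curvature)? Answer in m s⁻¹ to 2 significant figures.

Coriolis parameter at 53°N:
f = 2Ω sin φ = 2 × 7.29×10⁻⁵ × sin 53° = 1.16×10⁻⁴ s⁻¹
Pressure gradient: |∂P/∂n| = 500 Pa / 317000 m = 1.58×10⁻³ Pa/m
Geostrophic speed: V_g = |∂P/∂n|/(fρ) = 1.58×10⁻³/(1.16×10⁻⁴ × 1.03) = 13.2 m/s
Around a high, pressure-gradient force acts outward with centrifugal, so Coriolis balances both:
fV = (1/ρ)|∂P/∂n| + V²/R  →  V² − fR·V + fR·V_g = 0
With fR = 1.16×10⁻⁴ × 726×10³ m = 84.5 m/s:
V = [fR − √((fR)² − 4 fR V_g)]/2 = [84.5 − √(84.5² − 4×84.5×13.2)]/2 = 16.3 m/s
Supergeostrophic (V > V_g = 13.2 m/s), as expected around a high.

16 m s⁻¹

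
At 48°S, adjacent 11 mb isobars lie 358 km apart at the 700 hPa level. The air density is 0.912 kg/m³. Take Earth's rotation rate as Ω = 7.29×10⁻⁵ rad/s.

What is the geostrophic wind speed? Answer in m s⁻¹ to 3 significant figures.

Coriolis parameter at 48°S:
f = 2Ω sin φ = 2 × 7.29×10⁻⁵ × sin 48° = 1.08×10⁻⁴ s⁻¹
Pressure gradient: |∂P/∂n| = 1100 Pa / 358000 m = 3.07×10⁻³ Pa/m
Geostrophic balance (pressure-gradient force = Coriolis force):
V_g = (1/(fρ)) |∂P/∂n| = 3.07×10⁻³ / (1.08×10⁻⁴ × 0.912) = 31.1 m/s

31.1 m s⁻¹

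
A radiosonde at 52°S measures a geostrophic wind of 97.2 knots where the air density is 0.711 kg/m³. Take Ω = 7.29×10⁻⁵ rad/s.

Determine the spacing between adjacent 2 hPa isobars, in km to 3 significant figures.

Coriolis parameter at 52°S:
f = 2Ω sin φ = 2 × 7.29×10⁻⁵ × sin 52° = 1.15×10⁻⁴ s⁻¹
Wind speed in SI: 97.2 knots = 50.0 m/s
Geostrophic balance rearranged: |∂P/∂n| = f ρ V_g
|∂P/∂n| = 1.15×10⁻⁴ × 0.711 × 50.0 = 4.08×10⁻³ Pa/m
Isobar spacing: Δn = ΔP/|∂P/∂n| = 200 Pa / 4.08×10⁻³ Pa/m = 48963 m ≈ 49.0 km

49.0 km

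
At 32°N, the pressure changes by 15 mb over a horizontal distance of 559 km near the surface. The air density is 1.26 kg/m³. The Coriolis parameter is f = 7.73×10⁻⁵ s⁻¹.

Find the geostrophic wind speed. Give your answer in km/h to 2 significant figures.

Pressure gradient: |∂P/∂n| = 1500 Pa / 559000 m = 2.68×10⁻³ Pa/m
Geostrophic balance (pressure-gradient force = Coriolis force):
V_g = (1/(fρ)) |∂P/∂n| = 2.68×10⁻³ / (7.73×10⁻⁵ × 1.26) = 27.6 m/s
Converting: 27.6 m/s × 3.6 = 99 km/h

99 km/h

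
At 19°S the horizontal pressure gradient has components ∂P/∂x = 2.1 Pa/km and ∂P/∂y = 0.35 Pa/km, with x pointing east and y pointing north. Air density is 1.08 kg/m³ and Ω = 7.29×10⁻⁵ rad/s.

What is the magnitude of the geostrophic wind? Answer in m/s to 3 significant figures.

41.5 m/s

Coriolis parameter at 19°S:
f = 2Ω sin φ = 2 × 7.29×10⁻⁵ × sin 19° = 4.75×10⁻⁵ s⁻¹
In the Southern Hemisphere f is negative: f = −4.75×10⁻⁵ s⁻¹.
Component geostrophic relations (x east, y north):
u_g = −(1/(fρ)) ∂P/∂y,  v_g = (1/(fρ)) ∂P/∂x
u_g = −(0.35×10⁻³)/(−4.75×10⁻⁵ × 1.08) = 6.83 m/s;  v_g = (2.1×10⁻³)/(−4.75×10⁻⁵ × 1.08) = −41.0 m/s
|V_g| = √(u_g² + v_g²) = 41.5 m/s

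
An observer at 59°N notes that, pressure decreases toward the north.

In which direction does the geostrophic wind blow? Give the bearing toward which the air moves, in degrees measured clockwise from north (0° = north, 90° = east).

090°

The pressure-gradient force points toward the north (bearing 000°).
Geostrophic balance: in the Northern Hemisphere the Coriolis force deflects motion to the right, so the geostrophic wind blows 90° to the right of the pressure-gradient force (low pressure on the left).
Rotating 000° by 90° clockwise gives 090° — the wind blows toward the east.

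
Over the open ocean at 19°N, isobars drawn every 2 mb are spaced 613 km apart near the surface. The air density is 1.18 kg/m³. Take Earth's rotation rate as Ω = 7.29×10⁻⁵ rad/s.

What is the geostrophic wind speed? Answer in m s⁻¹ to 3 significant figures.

Coriolis parameter at 19°N:
f = 2Ω sin φ = 2 × 7.29×10⁻⁵ × sin 19° = 4.75×10⁻⁵ s⁻¹
Pressure gradient: |∂P/∂n| = 200 Pa / 613000 m = 3.26×10⁻⁴ Pa/m
Geostrophic balance (pressure-gradient force = Coriolis force):
V_g = (1/(fρ)) |∂P/∂n| = 3.26×10⁻⁴ / (4.75×10⁻⁵ × 1.18) = 5.82 m/s

5.82 m s⁻¹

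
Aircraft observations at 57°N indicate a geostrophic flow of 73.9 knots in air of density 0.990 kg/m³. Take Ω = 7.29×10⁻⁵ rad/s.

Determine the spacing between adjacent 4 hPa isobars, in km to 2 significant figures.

87 km

Coriolis parameter at 57°N:
f = 2Ω sin φ = 2 × 7.29×10⁻⁵ × sin 57° = 1.22×10⁻⁴ s⁻¹
Wind speed in SI: 73.9 knots = 38.0 m/s
Geostrophic balance rearranged: |∂P/∂n| = f ρ V_g
|∂P/∂n| = 1.22×10⁻⁴ × 0.990 × 38.0 = 4.60×10⁻³ Pa/m
Isobar spacing: Δn = ΔP/|∂P/∂n| = 400 Pa / 4.60×10⁻³ Pa/m = 86915 m ≈ 87 km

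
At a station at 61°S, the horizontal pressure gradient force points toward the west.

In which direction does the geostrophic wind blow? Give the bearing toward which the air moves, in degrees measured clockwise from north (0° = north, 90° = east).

The pressure-gradient force points toward the west (bearing 270°).
Geostrophic balance: in the Southern Hemisphere the Coriolis force deflects motion to the left, so the geostrophic wind blows 90° to the left of the pressure-gradient force (low pressure on the right).
Rotating 270° by 90° counterclockwise gives 180° — the wind blows toward the south.

180°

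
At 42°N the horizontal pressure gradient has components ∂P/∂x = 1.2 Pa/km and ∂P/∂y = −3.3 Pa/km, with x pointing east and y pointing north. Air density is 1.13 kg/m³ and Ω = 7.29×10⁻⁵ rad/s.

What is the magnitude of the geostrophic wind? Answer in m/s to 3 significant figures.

31.9 m/s

Coriolis parameter at 42°N:
f = 2Ω sin φ = 2 × 7.29×10⁻⁵ × sin 42° = 9.76×10⁻⁵ s⁻¹
Component geostrophic relations (x east, y north):
u_g = −(1/(fρ)) ∂P/∂y,  v_g = (1/(fρ)) ∂P/∂x
u_g = −(−3.3×10⁻³)/(9.76×10⁻⁵ × 1.13) = 29.9 m/s;  v_g = (1.2×10⁻³)/(9.76×10⁻⁵ × 1.13) = 10.9 m/s
|V_g| = √(u_g² + v_g²) = 31.9 m/s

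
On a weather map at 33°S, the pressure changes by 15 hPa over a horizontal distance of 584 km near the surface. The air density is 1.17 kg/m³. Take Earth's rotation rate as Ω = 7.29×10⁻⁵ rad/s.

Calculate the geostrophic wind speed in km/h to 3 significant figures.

99.5 km/h

Coriolis parameter at 33°S:
f = 2Ω sin φ = 2 × 7.29×10⁻⁵ × sin 33° = 7.94×10⁻⁵ s⁻¹
Pressure gradient: |∂P/∂n| = 1500 Pa / 584000 m = 2.57×10⁻³ Pa/m
Geostrophic balance (pressure-gradient force = Coriolis force):
V_g = (1/(fρ)) |∂P/∂n| = 2.57×10⁻³ / (7.94×10⁻⁵ × 1.17) = 27.6 m/s
Converting: 27.6 m/s × 3.6 = 99.5 km/h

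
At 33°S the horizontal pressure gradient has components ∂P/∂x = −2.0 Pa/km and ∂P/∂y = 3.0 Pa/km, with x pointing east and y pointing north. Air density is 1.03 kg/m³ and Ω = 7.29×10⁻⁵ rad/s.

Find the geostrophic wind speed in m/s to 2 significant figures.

Coriolis parameter at 33°S:
f = 2Ω sin φ = 2 × 7.29×10⁻⁵ × sin 33° = 7.94×10⁻⁵ s⁻¹
In the Southern Hemisphere f is negative: f = −7.94×10⁻⁵ s⁻¹.
Component geostrophic relations (x east, y north):
u_g = −(1/(fρ)) ∂P/∂y,  v_g = (1/(fρ)) ∂P/∂x
u_g = −(3.0×10⁻³)/(−7.94×10⁻⁵ × 1.03) = 36.7 m/s;  v_g = (−2.0×10⁻³)/(−7.94×10⁻⁵ × 1.03) = 24.5 m/s
|V_g| = √(u_g² + v_g²) = 44.1 m/s

44 m/s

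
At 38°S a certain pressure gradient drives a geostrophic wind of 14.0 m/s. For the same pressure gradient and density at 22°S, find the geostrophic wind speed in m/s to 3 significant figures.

With the same pressure gradient and density, V_g ∝ 1/f ∝ 1/sin φ.
V₂ = V₁ · sin φ₁ / sin φ₂ = 14.0 × sin 38° / sin 22°
V₂ = 14.0 × 0.6157/0.3746 = 23.0 m/s

23.0 m/s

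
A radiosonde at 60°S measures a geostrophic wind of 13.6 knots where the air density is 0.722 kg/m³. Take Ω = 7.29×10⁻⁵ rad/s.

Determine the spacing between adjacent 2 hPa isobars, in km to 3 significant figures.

314 km

Coriolis parameter at 60°S:
f = 2Ω sin φ = 2 × 7.29×10⁻⁵ × sin 60° = 1.26×10⁻⁴ s⁻¹
Wind speed in SI: 13.6 knots = 7.00 m/s
Geostrophic balance rearranged: |∂P/∂n| = f ρ V_g
|∂P/∂n| = 1.26×10⁻⁴ × 0.722 × 7.00 = 6.38×10⁻⁴ Pa/m
Isobar spacing: Δn = ΔP/|∂P/∂n| = 200 Pa / 6.38×10⁻⁴ Pa/m = 313565 m ≈ 314 km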